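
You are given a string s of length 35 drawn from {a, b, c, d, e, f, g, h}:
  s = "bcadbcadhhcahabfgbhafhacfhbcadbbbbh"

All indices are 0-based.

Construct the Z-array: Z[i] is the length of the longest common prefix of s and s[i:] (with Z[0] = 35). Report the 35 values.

Z[0]=35
i=1: i≥r, start 0; Z[1]=0
i=2: i≥r, start 0; Z[2]=0
i=3: i≥r, start 0; Z[3]=0
i=4: i≥r, start 0; Z[4]=4 extend→box=[4,8)
i=5: min(r-i=3, Z[1]=0)=0; Z[5]=0
i=6: min(r-i=2, Z[2]=0)=0; Z[6]=0
i=7: min(r-i=1, Z[3]=0)=0; Z[7]=0
i=8: i≥r, start 0; Z[8]=0
i=9: i≥r, start 0; Z[9]=0
i=10: i≥r, start 0; Z[10]=0
i=11: i≥r, start 0; Z[11]=0
i=12: i≥r, start 0; Z[12]=0
i=13: i≥r, start 0; Z[13]=0
i=14: i≥r, start 0; Z[14]=1 extend→box=[14,15)
i=15: i≥r, start 0; Z[15]=0
i=16: i≥r, start 0; Z[16]=0
i=17: i≥r, start 0; Z[17]=1 extend→box=[17,18)
i=18: i≥r, start 0; Z[18]=0
i=19: i≥r, start 0; Z[19]=0
i=20: i≥r, start 0; Z[20]=0
i=21: i≥r, start 0; Z[21]=0
i=22: i≥r, start 0; Z[22]=0
i=23: i≥r, start 0; Z[23]=0
i=24: i≥r, start 0; Z[24]=0
i=25: i≥r, start 0; Z[25]=0
i=26: i≥r, start 0; Z[26]=5 extend→box=[26,31)
i=27: min(r-i=4, Z[1]=0)=0; Z[27]=0
i=28: min(r-i=3, Z[2]=0)=0; Z[28]=0
i=29: min(r-i=2, Z[3]=0)=0; Z[29]=0
i=30: min(r-i=1, Z[4]=4)=1; Z[30]=1
i=31: i≥r, start 0; Z[31]=1 extend→box=[31,32)
i=32: i≥r, start 0; Z[32]=1 extend→box=[32,33)
i=33: i≥r, start 0; Z[33]=1 extend→box=[33,34)
i=34: i≥r, start 0; Z[34]=0

[35, 0, 0, 0, 4, 0, 0, 0, 0, 0, 0, 0, 0, 0, 1, 0, 0, 1, 0, 0, 0, 0, 0, 0, 0, 0, 5, 0, 0, 0, 1, 1, 1, 1, 0]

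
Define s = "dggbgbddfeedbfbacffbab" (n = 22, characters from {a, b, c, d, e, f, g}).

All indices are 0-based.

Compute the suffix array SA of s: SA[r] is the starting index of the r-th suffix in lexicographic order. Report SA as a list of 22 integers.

rank→(start, suffix):
  0 → (20, 'ab')
  1 → (15, 'acffbab')
  2 → (21, 'b')
  3 → (19, 'bab')
  4 → (14, 'bacffbab')
  5 → (5, 'bddfeedbfbacffbab')
  6 → (12, 'bfbacffbab')
  7 → (3, 'bgbddfeedbfbacffbab')
  8 → (16, 'cffbab')
  9 → (11, 'dbfbacffbab')
  10 → (6, 'ddfeedbfbacffbab')
  11 → (7, 'dfeedbfbacffbab')
  12 → (0, 'dggbgbddfeedbfbacffbab')
  13 → (10, 'edbfbacffbab')
  14 → (9, 'eedbfbacffbab')
  15 → (18, 'fbab')
  16 → (13, 'fbacffbab')
  17 → (8, 'feedbfbacffbab')
  18 → (17, 'ffbab')
  19 → (4, 'gbddfeedbfbacffbab')
  20 → (2, 'gbgbddfeedbfbacffbab')
  21 → (1, 'ggbgbddfeedbfbacffbab')

[20, 15, 21, 19, 14, 5, 12, 3, 16, 11, 6, 7, 0, 10, 9, 18, 13, 8, 17, 4, 2, 1]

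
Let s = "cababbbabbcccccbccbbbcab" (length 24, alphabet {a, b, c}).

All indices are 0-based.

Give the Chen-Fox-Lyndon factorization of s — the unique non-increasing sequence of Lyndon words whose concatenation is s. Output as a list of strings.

["c", "ababbbabbcccccbccbbbc", "ab"]

emit factor 1: 'c' (i=0, period=1)
emit factor 2: 'ababbbabbcccccbccbbbc' (i=1, period=21)
emit factor 3: 'ab' (i=22, period=2)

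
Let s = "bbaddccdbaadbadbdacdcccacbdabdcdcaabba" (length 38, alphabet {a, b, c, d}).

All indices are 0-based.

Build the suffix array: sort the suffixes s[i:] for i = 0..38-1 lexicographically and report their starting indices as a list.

rank→(start, suffix):
  0 → (37, 'a')
  1 → (33, 'aabba')
  2 → (9, 'aadbadbdacdcccacbdabdcdcaabba')
  3 → (34, 'abba')
  4 → (27, 'abdcdcaabba')
  5 → (23, 'acbdabdcdcaabba')
  6 → (17, 'acdcccacbdabdcdcaabba')
  7 → (10, 'adbadbdacdcccacbdabdcdcaabba')
  8 → (13, 'adbdacdcccacbdabdcdcaabba')
  9 → (2, 'addccdbaadbadbdacdcccacbdabdcdcaabba')
  10 → (36, 'ba')
  11 → (8, 'baadbadbdacdcccacbdabdcdcaabba')
  12 → (12, 'badbdacdcccacbdabdcdcaabba')
  13 → (1, 'baddccdbaadbadbdacdcccacbdabdcdcaabba')
  14 → (35, 'bba')
  15 → (0, 'bbaddccdbaadbadbdacdcccacbdabdcdcaabba')
  16 → (25, 'bdabdcdcaabba')
  17 → (15, 'bdacdcccacbdabdcdcaabba')
  18 → (28, 'bdcdcaabba')
  19 → (32, 'caabba')
  20 → (22, 'cacbdabdcdcaabba')
  21 → (24, 'cbdabdcdcaabba')
  22 → (21, 'ccacbdabdcdcaabba')
  23 → (20, 'cccacbdabdcdcaabba')
  24 → (5, 'ccdbaadbadbdacdcccacbdabdcdcaabba')
  25 → (6, 'cdbaadbadbdacdcccacbdabdcdcaabba')
  26 → (30, 'cdcaabba')
  27 → (18, 'cdcccacbdabdcdcaabba')
  28 → (26, 'dabdcdcaabba')
  29 → (16, 'dacdcccacbdabdcdcaabba')
  30 → (7, 'dbaadbadbdacdcccacbdabdcdcaabba')
  31 → (11, 'dbadbdacdcccacbdabdcdcaabba')
  32 → (14, 'dbdacdcccacbdabdcdcaabba')
  33 → (31, 'dcaabba')
  34 → (19, 'dcccacbdabdcdcaabba')
  35 → (4, 'dccdbaadbadbdacdcccacbdabdcdcaabba')
  36 → (29, 'dcdcaabba')
  37 → (3, 'ddccdbaadbadbdacdcccacbdabdcdcaabba')

[37, 33, 9, 34, 27, 23, 17, 10, 13, 2, 36, 8, 12, 1, 35, 0, 25, 15, 28, 32, 22, 24, 21, 20, 5, 6, 30, 18, 26, 16, 7, 11, 14, 31, 19, 4, 29, 3]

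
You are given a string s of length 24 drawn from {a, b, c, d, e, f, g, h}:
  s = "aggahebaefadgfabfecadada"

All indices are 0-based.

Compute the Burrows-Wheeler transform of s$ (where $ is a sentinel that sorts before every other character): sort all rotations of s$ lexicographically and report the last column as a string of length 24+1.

adfdcfb$geaeaaahfagebgdaa

rank  rotation                   last
    0  $aggahebaefadgfabfecadada  a
    1  a$aggahebaefadgfabfecadad  d
    2  abfecadada$aggahebaefadgf  f
    3  ada$aggahebaefadgfabfecad  d
    4  adada$aggahebaefadgfabfec  c
    5  adgfabfecadada$aggahebaef  f
    6  aefadgfabfecadada$aggaheb  b
    7  aggahebaefadgfabfecadada$  $
    8  ahebaefadgfabfecadada$agg  g
    9  baefadgfabfecadada$aggahe  e
   10  bfecadada$aggahebaefadgfa  a
   11  cadada$aggahebaefadgfabfe  e
   12  da$aggahebaefadgfabfecada  a
   13  dada$aggahebaefadgfabfeca  a
   14  dgfabfecadada$aggahebaefa  a
   15  ebaefadgfabfecadada$aggah  h
   16  ecadada$aggahebaefadgfabf  f
   17  efadgfabfecadada$aggaheba  a
   18  fabfecadada$aggahebaefadg  g
   19  fadgfabfecadada$aggahebae  e
   20  fecadada$aggahebaefadgfab  b
   21  gahebaefadgfabfecadada$ag  g
   22  gfabfecadada$aggahebaefad  d
   23  ggahebaefadgfabfecadada$a  a
   24  hebaefadgfabfecadada$agga  a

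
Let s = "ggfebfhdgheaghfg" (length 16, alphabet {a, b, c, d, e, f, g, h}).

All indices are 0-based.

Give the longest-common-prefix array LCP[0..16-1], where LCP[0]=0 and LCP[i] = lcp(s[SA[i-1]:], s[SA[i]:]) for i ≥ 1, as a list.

[0, 0, 0, 0, 1, 0, 1, 1, 0, 1, 1, 1, 2, 0, 1, 1]

rank→(start, suffix):
  0 → (11, 'aghfg')
  1 → (4, 'bfhdgheaghfg')
  2 → (7, 'dgheaghfg')
  3 → (10, 'eaghfg')
  4 → (3, 'ebfhdgheaghfg')
  5 → (2, 'febfhdgheaghfg')
  6 → (14, 'fg')
  7 → (5, 'fhdgheaghfg')
  8 → (15, 'g')
  9 → (1, 'gfebfhdgheaghfg')
  10 → (0, 'ggfebfhdgheaghfg')
  11 → (8, 'gheaghfg')
  12 → (12, 'ghfg')
  13 → (6, 'hdgheaghfg')
  14 → (9, 'heaghfg')
  15 → (13, 'hfg')

SA = [11, 4, 7, 10, 3, 2, 14, 5, 15, 1, 0, 8, 12, 6, 9, 13]
rank  pair      lcp
   1  s[11:],s[4:]  0  ''
   2  s[4:],s[7:]  0  ''
   3  s[7:],s[10:]  0  ''
   4  s[10:],s[3:]  1  'e'
   5  s[3:],s[2:]  0  ''
   6  s[2:],s[14:]  1  'f'
   7  s[14:],s[5:]  1  'f'
   8  s[5:],s[15:]  0  ''
   9  s[15:],s[1:]  1  'g'
  10  s[1:],s[0:]  1  'g'
  11  s[0:],s[8:]  1  'g'
  12  s[8:],s[12:]  2  'gh'
  13  s[12:],s[6:]  0  ''
  14  s[6:],s[9:]  1  'h'
  15  s[9:],s[13:]  1  'h'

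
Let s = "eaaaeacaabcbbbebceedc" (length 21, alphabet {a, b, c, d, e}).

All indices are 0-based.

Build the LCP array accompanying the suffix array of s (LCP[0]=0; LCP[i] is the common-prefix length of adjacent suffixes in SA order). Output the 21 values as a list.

sorted suffixes:
  #0 SA[0]=1  'aaaeacaabcbbbebceedc'
  #1 SA[1]=7  'aabcbbbebceedc'
  #2 SA[2]=2  'aaeacaabcbbbebceedc'
  #3 SA[3]=8  'abcbbbebceedc'
  #4 SA[4]=5  'acaabcbbbebceedc'
  #5 SA[5]=3  'aeacaabcbbbebceedc'
  #6 SA[6]=11  'bbbebceedc'
  #7 SA[7]=12  'bbebceedc'
  #8 SA[8]=9  'bcbbbebceedc'
  #9 SA[9]=15  'bceedc'
  #10 SA[10]=13  'bebceedc'
  #11 SA[11]=20  'c'
  #12 SA[12]=6  'caabcbbbebceedc'
  #13 SA[13]=10  'cbbbebceedc'
  #14 SA[14]=16  'ceedc'
  #15 SA[15]=19  'dc'
  #16 SA[16]=0  'eaaaeacaabcbbbebceedc'
  #17 SA[17]=4  'eacaabcbbbebceedc'
  #18 SA[18]=14  'ebceedc'
  #19 SA[19]=18  'edc'
  #20 SA[20]=17  'eedc'

SA = [1, 7, 2, 8, 5, 3, 11, 12, 9, 15, 13, 20, 6, 10, 16, 19, 0, 4, 14, 18, 17]
i: (SA[i-1],SA[i]) lcp shared
  1: (1,7) 2 'aa'
  2: (7,2) 2 'aa'
  3: (2,8) 1 'a'
  4: (8,5) 1 'a'
  5: (5,3) 1 'a'
  6: (3,11) 0 ''
  7: (11,12) 2 'bb'
  8: (12,9) 1 'b'
  9: (9,15) 2 'bc'
  10: (15,13) 1 'b'
  11: (13,20) 0 ''
  12: (20,6) 1 'c'
  13: (6,10) 1 'c'
  14: (10,16) 1 'c'
  15: (16,19) 0 ''
  16: (19,0) 0 ''
  17: (0,4) 2 'ea'
  18: (4,14) 1 'e'
  19: (14,18) 1 'e'
  20: (18,17) 1 'e'

[0, 2, 2, 1, 1, 1, 0, 2, 1, 2, 1, 0, 1, 1, 1, 0, 0, 2, 1, 1, 1]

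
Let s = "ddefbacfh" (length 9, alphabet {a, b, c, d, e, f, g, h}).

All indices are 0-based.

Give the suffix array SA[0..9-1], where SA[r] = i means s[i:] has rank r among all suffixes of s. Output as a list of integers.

[5, 4, 6, 0, 1, 2, 3, 7, 8]

sorted suffixes:
  #0 SA[0]=5  'acfh'
  #1 SA[1]=4  'bacfh'
  #2 SA[2]=6  'cfh'
  #3 SA[3]=0  'ddefbacfh'
  #4 SA[4]=1  'defbacfh'
  #5 SA[5]=2  'efbacfh'
  #6 SA[6]=3  'fbacfh'
  #7 SA[7]=7  'fh'
  #8 SA[8]=8  'h'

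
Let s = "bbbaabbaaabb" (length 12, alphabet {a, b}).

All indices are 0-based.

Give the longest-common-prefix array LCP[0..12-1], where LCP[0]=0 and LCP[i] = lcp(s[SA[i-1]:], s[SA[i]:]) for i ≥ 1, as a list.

[0, 2, 4, 1, 3, 0, 1, 3, 1, 2, 4, 2]

rank→(start, suffix):
  0 → (7, 'aaabb')
  1 → (8, 'aabb')
  2 → (3, 'aabbaaabb')
  3 → (9, 'abb')
  4 → (4, 'abbaaabb')
  5 → (11, 'b')
  6 → (6, 'baaabb')
  7 → (2, 'baabbaaabb')
  8 → (10, 'bb')
  9 → (5, 'bbaaabb')
  10 → (1, 'bbaabbaaabb')
  11 → (0, 'bbbaabbaaabb')

SA = [7, 8, 3, 9, 4, 11, 6, 2, 10, 5, 1, 0]
rank  pair      lcp
   1  s[7:],s[8:]  2  'aa'
   2  s[8:],s[3:]  4  'aabb'
   3  s[3:],s[9:]  1  'a'
   4  s[9:],s[4:]  3  'abb'
   5  s[4:],s[11:]  0  ''
   6  s[11:],s[6:]  1  'b'
   7  s[6:],s[2:]  3  'baa'
   8  s[2:],s[10:]  1  'b'
   9  s[10:],s[5:]  2  'bb'
  10  s[5:],s[1:]  4  'bbaa'
  11  s[1:],s[0:]  2  'bb'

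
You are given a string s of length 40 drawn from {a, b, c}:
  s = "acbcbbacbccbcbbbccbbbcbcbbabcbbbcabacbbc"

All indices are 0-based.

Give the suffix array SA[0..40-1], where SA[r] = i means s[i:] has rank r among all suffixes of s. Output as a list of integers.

[33, 26, 35, 0, 6, 25, 34, 5, 24, 4, 29, 18, 13, 37, 30, 19, 14, 38, 31, 22, 2, 27, 11, 20, 15, 8, 39, 32, 23, 3, 28, 17, 12, 36, 21, 1, 10, 7, 16, 9]

rank | idx | suffix
   0 |  33 | abacbbc
   1 |  26 | abcbbbcabacbbc
   2 |  35 | acbbc
   3 |   0 | acbcbbacbccbcbbbccbbbcbcbbabcbbbcabacbbc
   4 |   6 | acbccbcbbbccbbbcbcbbabcbbbcabacbbc
   5 |  25 | babcbbbcabacbbc
   6 |  34 | bacbbc
   7 |   5 | bacbccbcbbbccbbbcbcbbabcbbbcabacbbc
   8 |  24 | bbabcbbbcabacbbc
   9 |   4 | bbacbccbcbbbccbbbcbcbbabcbbbcabacbbc
  10 |  29 | bbbcabacbbc
  11 |  18 | bbbcbcbbabcbbbcabacbbc
  12 |  13 | bbbccbbbcbcbbabcbbbcabacbbc
  13 |  37 | bbc
  14 |  30 | bbcabacbbc
  15 |  19 | bbcbcbbabcbbbcabacbbc
  16 |  14 | bbccbbbcbcbbabcbbbcabacbbc
  17 |  38 | bc
  18 |  31 | bcabacbbc
  19 |  22 | bcbbabcbbbcabacbbc
  20 |   2 | bcbbacbccbcbbbccbbbcbcbbabcbbbcabacbbc
  21 |  27 | bcbbbcabacbbc
  22 |  11 | bcbbbccbbbcbcbbabcbbbcabacbbc
  23 |  20 | bcbcbbabcbbbcabacbbc
  24 |  15 | bccbbbcbcbbabcbbbcabacbbc
  25 |   8 | bccbcbbbccbbbcbcbbabcbbbcabacbbc
  26 |  39 | c
  27 |  32 | cabacbbc
  28 |  23 | cbbabcbbbcabacbbc
  29 |   3 | cbbacbccbcbbbccbbbcbcbbabcbbbcabacbbc
  30 |  28 | cbbbcabacbbc
  31 |  17 | cbbbcbcbbabcbbbcabacbbc
  32 |  12 | cbbbccbbbcbcbbabcbbbcabacbbc
  33 |  36 | cbbc
  34 |  21 | cbcbbabcbbbcabacbbc
  35 |   1 | cbcbbacbccbcbbbccbbbcbcbbabcbbbcabacbbc
  36 |  10 | cbcbbbccbbbcbcbbabcbbbcabacbbc
  37 |   7 | cbccbcbbbccbbbcbcbbabcbbbcabacbbc
  38 |  16 | ccbbbcbcbbabcbbbcabacbbc
  39 |   9 | ccbcbbbccbbbcbcbbabcbbbcabacbbc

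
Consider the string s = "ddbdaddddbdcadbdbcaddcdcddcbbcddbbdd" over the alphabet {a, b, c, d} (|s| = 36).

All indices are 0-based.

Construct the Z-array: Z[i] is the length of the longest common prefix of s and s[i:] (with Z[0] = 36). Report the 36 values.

[36, 1, 0, 1, 0, 2, 2, 4, 1, 0, 1, 0, 0, 1, 0, 1, 0, 0, 0, 2, 1, 0, 1, 0, 2, 1, 0, 0, 0, 0, 3, 1, 0, 0, 2, 1]

Z[0]=36
i=1: outside box; Z[1]=1 scan→box=[1,2)
i=2: outside box; Z[2]=0
i=3: outside box; Z[3]=1 scan→box=[3,4)
i=4: outside box; Z[4]=0
i=5: outside box; Z[5]=2 scan→box=[5,7)
i=6: min(r-i=1, Z[1]=1)=1; Z[6]=2 scan→box=[6,8)
i=7: min(r-i=1, Z[1]=1)=1; Z[7]=4 scan→box=[7,11)
i=8: min(r-i=3, Z[1]=1)=1; Z[8]=1
i=9: min(r-i=2, Z[2]=0)=0; Z[9]=0
i=10: min(r-i=1, Z[3]=1)=1; Z[10]=1
i=11: outside box; Z[11]=0
i=12: outside box; Z[12]=0
i=13: outside box; Z[13]=1 scan→box=[13,14)
i=14: outside box; Z[14]=0
i=15: outside box; Z[15]=1 scan→box=[15,16)
i=16: outside box; Z[16]=0
i=17: outside box; Z[17]=0
i=18: outside box; Z[18]=0
i=19: outside box; Z[19]=2 scan→box=[19,21)
i=20: min(r-i=1, Z[1]=1)=1; Z[20]=1
i=21: outside box; Z[21]=0
i=22: outside box; Z[22]=1 scan→box=[22,23)
i=23: outside box; Z[23]=0
i=24: outside box; Z[24]=2 scan→box=[24,26)
i=25: min(r-i=1, Z[1]=1)=1; Z[25]=1
i=26: outside box; Z[26]=0
i=27: outside box; Z[27]=0
i=28: outside box; Z[28]=0
i=29: outside box; Z[29]=0
i=30: outside box; Z[30]=3 scan→box=[30,33)
i=31: min(r-i=2, Z[1]=1)=1; Z[31]=1
i=32: min(r-i=1, Z[2]=0)=0; Z[32]=0
i=33: outside box; Z[33]=0
i=34: outside box; Z[34]=2 scan→box=[34,36)
i=35: min(r-i=1, Z[1]=1)=1; Z[35]=1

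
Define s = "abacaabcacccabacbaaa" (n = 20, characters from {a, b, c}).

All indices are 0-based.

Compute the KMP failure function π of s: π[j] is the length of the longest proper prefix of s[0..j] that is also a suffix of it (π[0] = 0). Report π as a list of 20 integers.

[0, 0, 1, 0, 1, 1, 2, 0, 1, 0, 0, 0, 1, 2, 3, 4, 0, 1, 1, 1]

π[0] = 0
j=1 s[j]='b': π[1]=0 (border '')
j=2 s[j]='a': π[2]=1 (border 'a')
j=3 s[j]='c': k: 1→0; π[3]=0 (border '')
j=4 s[j]='a': π[4]=1 (border 'a')
j=5 s[j]='a': k: 1→0; π[5]=1 (border 'a')
j=6 s[j]='b': π[6]=2 (border 'ab')
j=7 s[j]='c': k: 2→0; π[7]=0 (border '')
j=8 s[j]='a': π[8]=1 (border 'a')
j=9 s[j]='c': k: 1→0; π[9]=0 (border '')
j=10 s[j]='c': π[10]=0 (border '')
j=11 s[j]='c': π[11]=0 (border '')
j=12 s[j]='a': π[12]=1 (border 'a')
j=13 s[j]='b': π[13]=2 (border 'ab')
j=14 s[j]='a': π[14]=3 (border 'aba')
j=15 s[j]='c': π[15]=4 (border 'abac')
j=16 s[j]='b': k: 4→0; π[16]=0 (border '')
j=17 s[j]='a': π[17]=1 (border 'a')
j=18 s[j]='a': k: 1→0; π[18]=1 (border 'a')
j=19 s[j]='a': k: 1→0; π[19]=1 (border 'a')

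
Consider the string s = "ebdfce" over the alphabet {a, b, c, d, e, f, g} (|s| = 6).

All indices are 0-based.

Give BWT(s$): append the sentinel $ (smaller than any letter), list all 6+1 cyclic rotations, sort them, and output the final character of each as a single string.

rank  rotation last
    0  $ebdfce  e
    1  bdfce$e  e
    2  ce$ebdf  f
    3  dfce$eb  b
    4  e$ebdfc  c
    5  ebdfce$  $
    6  fce$ebd  d

eefbc$d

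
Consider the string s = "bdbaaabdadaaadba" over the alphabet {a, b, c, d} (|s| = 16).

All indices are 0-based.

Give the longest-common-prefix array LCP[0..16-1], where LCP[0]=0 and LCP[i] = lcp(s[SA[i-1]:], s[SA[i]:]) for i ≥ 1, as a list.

sorted suffixes:
  #0 SA[0]=15  'a'
  #1 SA[1]=3  'aaabdadaaadba'
  #2 SA[2]=10  'aaadba'
  #3 SA[3]=4  'aabdadaaadba'
  #4 SA[4]=11  'aadba'
  #5 SA[5]=5  'abdadaaadba'
  #6 SA[6]=8  'adaaadba'
  #7 SA[7]=12  'adba'
  #8 SA[8]=14  'ba'
  #9 SA[9]=2  'baaabdadaaadba'
  #10 SA[10]=6  'bdadaaadba'
  #11 SA[11]=0  'bdbaaabdadaaadba'
  #12 SA[12]=9  'daaadba'
  #13 SA[13]=7  'dadaaadba'
  #14 SA[14]=13  'dba'
  #15 SA[15]=1  'dbaaabdadaaadba'

SA = [15, 3, 10, 4, 11, 5, 8, 12, 14, 2, 6, 0, 9, 7, 13, 1]
rank  pair      lcp
   1  s[15:],s[3:]  1  'a'
   2  s[3:],s[10:]  3  'aaa'
   3  s[10:],s[4:]  2  'aa'
   4  s[4:],s[11:]  2  'aa'
   5  s[11:],s[5:]  1  'a'
   6  s[5:],s[8:]  1  'a'
   7  s[8:],s[12:]  2  'ad'
   8  s[12:],s[14:]  0  ''
   9  s[14:],s[2:]  2  'ba'
  10  s[2:],s[6:]  1  'b'
  11  s[6:],s[0:]  2  'bd'
  12  s[0:],s[9:]  0  ''
  13  s[9:],s[7:]  2  'da'
  14  s[7:],s[13:]  1  'd'
  15  s[13:],s[1:]  3  'dba'

[0, 1, 3, 2, 2, 1, 1, 2, 0, 2, 1, 2, 0, 2, 1, 3]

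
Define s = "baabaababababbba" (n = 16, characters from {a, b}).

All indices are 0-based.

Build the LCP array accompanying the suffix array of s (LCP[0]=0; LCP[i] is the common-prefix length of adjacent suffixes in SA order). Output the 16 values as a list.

sorted suffixes:
  #0 SA[0]=15  'a'
  #1 SA[1]=1  'aabaababababbba'
  #2 SA[2]=4  'aababababbba'
  #3 SA[3]=2  'abaababababbba'
  #4 SA[4]=5  'ababababbba'
  #5 SA[5]=7  'abababbba'
  #6 SA[6]=9  'ababbba'
  #7 SA[7]=11  'abbba'
  #8 SA[8]=14  'ba'
  #9 SA[9]=0  'baabaababababbba'
  #10 SA[10]=3  'baababababbba'
  #11 SA[11]=6  'babababbba'
  #12 SA[12]=8  'bababbba'
  #13 SA[13]=10  'babbba'
  #14 SA[14]=13  'bba'
  #15 SA[15]=12  'bbba'

SA = [15, 1, 4, 2, 5, 7, 9, 11, 14, 0, 3, 6, 8, 10, 13, 12]
[i] adj suffixes → lcp
  [1] 15/1 → 1 ('a')
  [2] 1/4 → 4 ('aaba')
  [3] 4/2 → 1 ('a')
  [4] 2/5 → 3 ('aba')
  [5] 5/7 → 6 ('ababab')
  [6] 7/9 → 4 ('abab')
  [7] 9/11 → 2 ('ab')
  [8] 11/14 → 0 ('')
  [9] 14/0 → 2 ('ba')
  [10] 0/3 → 5 ('baaba')
  [11] 3/6 → 2 ('ba')
  [12] 6/8 → 5 ('babab')
  [13] 8/10 → 3 ('bab')
  [14] 10/13 → 1 ('b')
  [15] 13/12 → 2 ('bb')

[0, 1, 4, 1, 3, 6, 4, 2, 0, 2, 5, 2, 5, 3, 1, 2]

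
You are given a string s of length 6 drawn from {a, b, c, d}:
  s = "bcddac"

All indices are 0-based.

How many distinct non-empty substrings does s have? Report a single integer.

rank | idx | suffix
   0 |   4 | ac
   1 |   0 | bcddac
   2 |   5 | c
   3 |   1 | cddac
   4 |   3 | dac
   5 |   2 | ddac

SA = [4, 0, 5, 1, 3, 2]
i: (SA[i-1],SA[i]) lcp shared
  1: (4,0) 0 ''
  2: (0,5) 0 ''
  3: (5,1) 1 'c'
  4: (1,3) 0 ''
  5: (3,2) 1 'd'

n(n+1)/2 = 6·7/2 = 21
Σ LCP = 0 + 0 + 0 + 1 + 0 + 1 = 2
distinct = 21 − 2 = 19

19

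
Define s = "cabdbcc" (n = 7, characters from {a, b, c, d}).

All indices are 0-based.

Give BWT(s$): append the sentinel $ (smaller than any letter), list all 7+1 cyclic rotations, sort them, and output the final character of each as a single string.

ccdac$bb

rank  rotation  last
    0  $cabdbcc  c
    1  abdbcc$c  c
    2  bcc$cabd  d
    3  bdbcc$ca  a
    4  c$cabdbc  c
    5  cabdbcc$  $
    6  cc$cabdb  b
    7  dbcc$cab  b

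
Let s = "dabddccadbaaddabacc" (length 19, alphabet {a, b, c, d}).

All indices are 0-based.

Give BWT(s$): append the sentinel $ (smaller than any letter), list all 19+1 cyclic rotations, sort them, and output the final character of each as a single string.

rank  rotation              last
    0  $dabddccadbaaddabacc  c
    1  aaddabacc$dabddccadb  b
    2  abacc$dabddccadbaadd  d
    3  abddccadbaaddabacc$d  d
    4  acc$dabddccadbaaddab  b
    5  adbaaddabacc$dabddcc  c
    6  addabacc$dabddccadba  a
    7  baaddabacc$dabddccad  d
    8  bacc$dabddccadbaadda  a
    9  bddccadbaaddabacc$da  a
   10  c$dabddccadbaaddabac  c
   11  cadbaaddabacc$dabddc  c
   12  cc$dabddccadbaaddaba  a
   13  ccadbaaddabacc$dabdd  d
   14  dabacc$dabddccadbaad  d
   15  dabddccadbaaddabacc$  $
   16  dbaaddabacc$dabddcca  a
   17  dccadbaaddabacc$dabd  d
   18  ddabacc$dabddccadbaa  a
   19  ddccadbaaddabacc$dab  b

cbddbcadaaccadd$adab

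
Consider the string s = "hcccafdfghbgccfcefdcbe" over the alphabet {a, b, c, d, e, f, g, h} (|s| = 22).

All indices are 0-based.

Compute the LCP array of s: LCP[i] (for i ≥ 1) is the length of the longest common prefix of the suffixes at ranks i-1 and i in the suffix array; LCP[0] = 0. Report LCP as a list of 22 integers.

rank | idx | suffix
   0 |   4 | afdfghbgccfcefdcbe
   1 |  20 | be
   2 |  10 | bgccfcefdcbe
   3 |   3 | cafdfghbgccfcefdcbe
   4 |  19 | cbe
   5 |   2 | ccafdfghbgccfcefdcbe
   6 |   1 | cccafdfghbgccfcefdcbe
   7 |  12 | ccfcefdcbe
   8 |  15 | cefdcbe
   9 |  13 | cfcefdcbe
  10 |  18 | dcbe
  11 |   6 | dfghbgccfcefdcbe
  12 |  21 | e
  13 |  16 | efdcbe
  14 |  14 | fcefdcbe
  15 |  17 | fdcbe
  16 |   5 | fdfghbgccfcefdcbe
  17 |   7 | fghbgccfcefdcbe
  18 |  11 | gccfcefdcbe
  19 |   8 | ghbgccfcefdcbe
  20 |   9 | hbgccfcefdcbe
  21 |   0 | hcccafdfghbgccfcefdcbe

SA = [4, 20, 10, 3, 19, 2, 1, 12, 15, 13, 18, 6, 21, 16, 14, 17, 5, 7, 11, 8, 9, 0]
rank  pair      lcp
   1  s[4:],s[20:]  0  ''
   2  s[20:],s[10:]  1  'b'
   3  s[10:],s[3:]  0  ''
   4  s[3:],s[19:]  1  'c'
   5  s[19:],s[2:]  1  'c'
   6  s[2:],s[1:]  2  'cc'
   7  s[1:],s[12:]  2  'cc'
   8  s[12:],s[15:]  1  'c'
   9  s[15:],s[13:]  1  'c'
  10  s[13:],s[18:]  0  ''
  11  s[18:],s[6:]  1  'd'
  12  s[6:],s[21:]  0  ''
  13  s[21:],s[16:]  1  'e'
  14  s[16:],s[14:]  0  ''
  15  s[14:],s[17:]  1  'f'
  16  s[17:],s[5:]  2  'fd'
  17  s[5:],s[7:]  1  'f'
  18  s[7:],s[11:]  0  ''
  19  s[11:],s[8:]  1  'g'
  20  s[8:],s[9:]  0  ''
  21  s[9:],s[0:]  1  'h'

[0, 0, 1, 0, 1, 1, 2, 2, 1, 1, 0, 1, 0, 1, 0, 1, 2, 1, 0, 1, 0, 1]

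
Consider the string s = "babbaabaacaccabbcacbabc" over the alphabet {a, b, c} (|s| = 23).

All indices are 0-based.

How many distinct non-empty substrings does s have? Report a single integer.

239

rank | idx | suffix
   0 |   4 | aabaacaccabbcacbabc
   1 |   7 | aacaccabbcacbabc
   2 |   5 | abaacaccabbcacbabc
   3 |   1 | abbaabaacaccabbcacbabc
   4 |  13 | abbcacbabc
   5 |  20 | abc
   6 |   8 | acaccabbcacbabc
   7 |  17 | acbabc
   8 |  10 | accabbcacbabc
   9 |   3 | baabaacaccabbcacbabc
  10 |   6 | baacaccabbcacbabc
  11 |   0 | babbaabaacaccabbcacbabc
  12 |  19 | babc
  13 |   2 | bbaabaacaccabbcacbabc
  14 |  14 | bbcacbabc
  15 |  21 | bc
  16 |  15 | bcacbabc
  17 |  22 | c
  18 |  12 | cabbcacbabc
  19 |  16 | cacbabc
  20 |   9 | caccabbcacbabc
  21 |  18 | cbabc
  22 |  11 | ccabbcacbabc

SA = [4, 7, 5, 1, 13, 20, 8, 17, 10, 3, 6, 0, 19, 2, 14, 21, 15, 22, 12, 16, 9, 18, 11]
i: (SA[i-1],SA[i]) lcp shared
  1: (4,7) 2 'aa'
  2: (7,5) 1 'a'
  3: (5,1) 2 'ab'
  4: (1,13) 3 'abb'
  5: (13,20) 2 'ab'
  6: (20,8) 1 'a'
  7: (8,17) 2 'ac'
  8: (17,10) 2 'ac'
  9: (10,3) 0 ''
  10: (3,6) 3 'baa'
  11: (6,0) 2 'ba'
  12: (0,19) 3 'bab'
  13: (19,2) 1 'b'
  14: (2,14) 2 'bb'
  15: (14,21) 1 'b'
  16: (21,15) 2 'bc'
  17: (15,22) 0 ''
  18: (22,12) 1 'c'
  19: (12,16) 2 'ca'
  20: (16,9) 3 'cac'
  21: (9,18) 1 'c'
  22: (18,11) 1 'c'

n(n+1)/2 = 23·24/2 = 276
Σ LCP = 0 + 2 + 1 + 2 + 3 + 2 + 1 + 2 + 2 + 0 + 3 + 2 + 3 + 1 + 2 + 1 + 2 + 0 + 1 + 2 + 3 + 1 + 1 = 37
distinct = 276 − 37 = 239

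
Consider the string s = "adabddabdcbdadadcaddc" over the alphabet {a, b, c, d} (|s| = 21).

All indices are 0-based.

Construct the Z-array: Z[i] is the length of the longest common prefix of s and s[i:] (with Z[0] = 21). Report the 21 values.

Z[0]=21
i=1: i≥r, start 0; Z[1]=0
i=2: i≥r, start 0; Z[2]=1 scan→box=[2,3)
i=3: i≥r, start 0; Z[3]=0
i=4: i≥r, start 0; Z[4]=0
i=5: i≥r, start 0; Z[5]=0
i=6: i≥r, start 0; Z[6]=1 scan→box=[6,7)
i=7: i≥r, start 0; Z[7]=0
i=8: i≥r, start 0; Z[8]=0
i=9: i≥r, start 0; Z[9]=0
i=10: i≥r, start 0; Z[10]=0
i=11: i≥r, start 0; Z[11]=0
i=12: i≥r, start 0; Z[12]=3 scan→box=[12,15)
i=13: min(r-i=2, Z[1]=0)=0; Z[13]=0
i=14: min(r-i=1, Z[2]=1)=1; Z[14]=2 scan→box=[14,16)
i=15: min(r-i=1, Z[1]=0)=0; Z[15]=0
i=16: i≥r, start 0; Z[16]=0
i=17: i≥r, start 0; Z[17]=2 scan→box=[17,19)
i=18: min(r-i=1, Z[1]=0)=0; Z[18]=0
i=19: i≥r, start 0; Z[19]=0
i=20: i≥r, start 0; Z[20]=0

[21, 0, 1, 0, 0, 0, 1, 0, 0, 0, 0, 0, 3, 0, 2, 0, 0, 2, 0, 0, 0]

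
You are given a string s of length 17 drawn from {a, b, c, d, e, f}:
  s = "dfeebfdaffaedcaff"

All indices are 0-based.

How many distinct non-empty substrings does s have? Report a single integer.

rank | idx | suffix
   0 |  10 | aedcaff
   1 |  14 | aff
   2 |   7 | affaedcaff
   3 |   4 | bfdaffaedcaff
   4 |  13 | caff
   5 |   6 | daffaedcaff
   6 |  12 | dcaff
   7 |   0 | dfeebfdaffaedcaff
   8 |   3 | ebfdaffaedcaff
   9 |  11 | edcaff
  10 |   2 | eebfdaffaedcaff
  11 |  16 | f
  12 |   9 | faedcaff
  13 |   5 | fdaffaedcaff
  14 |   1 | feebfdaffaedcaff
  15 |  15 | ff
  16 |   8 | ffaedcaff

SA = [10, 14, 7, 4, 13, 6, 12, 0, 3, 11, 2, 16, 9, 5, 1, 15, 8]
i: (SA[i-1],SA[i]) lcp shared
  1: (10,14) 1 'a'
  2: (14,7) 3 'aff'
  3: (7,4) 0 ''
  4: (4,13) 0 ''
  5: (13,6) 0 ''
  6: (6,12) 1 'd'
  7: (12,0) 1 'd'
  8: (0,3) 0 ''
  9: (3,11) 1 'e'
  10: (11,2) 1 'e'
  11: (2,16) 0 ''
  12: (16,9) 1 'f'
  13: (9,5) 1 'f'
  14: (5,1) 1 'f'
  15: (1,15) 1 'f'
  16: (15,8) 2 'ff'

n(n+1)/2 = 17·18/2 = 153
Σ LCP = 0 + 1 + 3 + 0 + 0 + 0 + 1 + 1 + 0 + 1 + 1 + 0 + 1 + 1 + 1 + 1 + 2 = 14
distinct = 153 − 14 = 139

139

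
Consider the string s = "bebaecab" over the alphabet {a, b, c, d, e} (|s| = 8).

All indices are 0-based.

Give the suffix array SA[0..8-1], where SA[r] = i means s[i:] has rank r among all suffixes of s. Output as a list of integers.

rank | idx | suffix
   0 |   6 | ab
   1 |   3 | aecab
   2 |   7 | b
   3 |   2 | baecab
   4 |   0 | bebaecab
   5 |   5 | cab
   6 |   1 | ebaecab
   7 |   4 | ecab

[6, 3, 7, 2, 0, 5, 1, 4]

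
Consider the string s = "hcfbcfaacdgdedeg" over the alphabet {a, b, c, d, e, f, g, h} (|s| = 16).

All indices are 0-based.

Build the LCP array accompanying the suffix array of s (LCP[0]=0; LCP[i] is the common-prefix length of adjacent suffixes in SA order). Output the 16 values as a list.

[0, 1, 0, 0, 1, 2, 0, 2, 1, 0, 1, 0, 1, 0, 1, 0]

rank→(start, suffix):
  0 → (6, 'aacdgdedeg')
  1 → (7, 'acdgdedeg')
  2 → (3, 'bcfaacdgdedeg')
  3 → (8, 'cdgdedeg')
  4 → (4, 'cfaacdgdedeg')
  5 → (1, 'cfbcfaacdgdedeg')
  6 → (11, 'dedeg')
  7 → (13, 'deg')
  8 → (9, 'dgdedeg')
  9 → (12, 'edeg')
  10 → (14, 'eg')
  11 → (5, 'faacdgdedeg')
  12 → (2, 'fbcfaacdgdedeg')
  13 → (15, 'g')
  14 → (10, 'gdedeg')
  15 → (0, 'hcfbcfaacdgdedeg')

SA = [6, 7, 3, 8, 4, 1, 11, 13, 9, 12, 14, 5, 2, 15, 10, 0]
rank  pair      lcp
   1  s[6:],s[7:]  1  'a'
   2  s[7:],s[3:]  0  ''
   3  s[3:],s[8:]  0  ''
   4  s[8:],s[4:]  1  'c'
   5  s[4:],s[1:]  2  'cf'
   6  s[1:],s[11:]  0  ''
   7  s[11:],s[13:]  2  'de'
   8  s[13:],s[9:]  1  'd'
   9  s[9:],s[12:]  0  ''
  10  s[12:],s[14:]  1  'e'
  11  s[14:],s[5:]  0  ''
  12  s[5:],s[2:]  1  'f'
  13  s[2:],s[15:]  0  ''
  14  s[15:],s[10:]  1  'g'
  15  s[10:],s[0:]  0  ''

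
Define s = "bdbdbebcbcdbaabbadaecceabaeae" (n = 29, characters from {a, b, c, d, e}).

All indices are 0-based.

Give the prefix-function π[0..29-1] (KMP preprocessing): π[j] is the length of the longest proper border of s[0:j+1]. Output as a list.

π[0] = 0
j=1 s[j]='d': π[1]=0 (border '')
j=2 s[j]='b': π[2]=1 (border 'b')
j=3 s[j]='d': π[3]=2 (border 'bd')
j=4 s[j]='b': π[4]=3 (border 'bdb')
j=5 s[j]='e': k: 3→1→0; π[5]=0 (border '')
j=6 s[j]='b': π[6]=1 (border 'b')
j=7 s[j]='c': k: 1→0; π[7]=0 (border '')
j=8 s[j]='b': π[8]=1 (border 'b')
j=9 s[j]='c': k: 1→0; π[9]=0 (border '')
j=10 s[j]='d': π[10]=0 (border '')
j=11 s[j]='b': π[11]=1 (border 'b')
j=12 s[j]='a': k: 1→0; π[12]=0 (border '')
j=13 s[j]='a': π[13]=0 (border '')
j=14 s[j]='b': π[14]=1 (border 'b')
j=15 s[j]='b': k: 1→0; π[15]=1 (border 'b')
j=16 s[j]='a': k: 1→0; π[16]=0 (border '')
j=17 s[j]='d': π[17]=0 (border '')
j=18 s[j]='a': π[18]=0 (border '')
j=19 s[j]='e': π[19]=0 (border '')
j=20 s[j]='c': π[20]=0 (border '')
j=21 s[j]='c': π[21]=0 (border '')
j=22 s[j]='e': π[22]=0 (border '')
j=23 s[j]='a': π[23]=0 (border '')
j=24 s[j]='b': π[24]=1 (border 'b')
j=25 s[j]='a': k: 1→0; π[25]=0 (border '')
j=26 s[j]='e': π[26]=0 (border '')
j=27 s[j]='a': π[27]=0 (border '')
j=28 s[j]='e': π[28]=0 (border '')

[0, 0, 1, 2, 3, 0, 1, 0, 1, 0, 0, 1, 0, 0, 1, 1, 0, 0, 0, 0, 0, 0, 0, 0, 1, 0, 0, 0, 0]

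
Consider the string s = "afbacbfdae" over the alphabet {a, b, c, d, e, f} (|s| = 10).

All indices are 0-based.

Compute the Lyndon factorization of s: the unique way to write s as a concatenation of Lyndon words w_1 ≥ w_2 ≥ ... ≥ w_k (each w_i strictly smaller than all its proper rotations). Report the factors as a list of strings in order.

["afb", "acbfdae"]

emit factor 1: 'afb' (i=0, period=3)
emit factor 2: 'acbfdae' (i=3, period=7)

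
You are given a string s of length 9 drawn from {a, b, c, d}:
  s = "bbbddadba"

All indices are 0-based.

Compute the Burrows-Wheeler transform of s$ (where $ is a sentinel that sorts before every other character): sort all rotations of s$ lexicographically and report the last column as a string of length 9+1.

abdd$bbdab

rank  rotation    last
    0  $bbbddadba  a
    1  a$bbbddadb  b
    2  adba$bbbdd  d
    3  ba$bbbddad  d
    4  bbbddadba$  $
    5  bbddadba$b  b
    6  bddadba$bb  b
    7  dadba$bbbd  d
    8  dba$bbbdda  a
    9  ddadba$bbb  b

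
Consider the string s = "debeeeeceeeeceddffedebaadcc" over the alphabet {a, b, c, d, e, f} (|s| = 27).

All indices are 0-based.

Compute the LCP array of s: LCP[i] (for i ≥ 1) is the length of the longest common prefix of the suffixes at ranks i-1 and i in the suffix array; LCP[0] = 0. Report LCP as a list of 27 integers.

[0, 1, 0, 1, 0, 1, 1, 2, 0, 1, 1, 3, 1, 0, 2, 1, 3, 1, 2, 1, 4, 2, 5, 3, 6, 0, 1]

sorted suffixes:
  #0 SA[0]=22  'aadcc'
  #1 SA[1]=23  'adcc'
  #2 SA[2]=21  'baadcc'
  #3 SA[3]=2  'beeeeceeeeceddffedebaadcc'
  #4 SA[4]=26  'c'
  #5 SA[5]=25  'cc'
  #6 SA[6]=12  'ceddffedebaadcc'
  #7 SA[7]=7  'ceeeeceddffedebaadcc'
  #8 SA[8]=24  'dcc'
  #9 SA[9]=14  'ddffedebaadcc'
  #10 SA[10]=19  'debaadcc'
  #11 SA[11]=0  'debeeeeceeeeceddffedebaadcc'
  #12 SA[12]=15  'dffedebaadcc'
  #13 SA[13]=20  'ebaadcc'
  #14 SA[14]=1  'ebeeeeceeeeceddffedebaadcc'
  #15 SA[15]=11  'eceddffedebaadcc'
  #16 SA[16]=6  'eceeeeceddffedebaadcc'
  #17 SA[17]=13  'eddffedebaadcc'
  #18 SA[18]=18  'edebaadcc'
  #19 SA[19]=10  'eeceddffedebaadcc'
  #20 SA[20]=5  'eeceeeeceddffedebaadcc'
  #21 SA[21]=9  'eeeceddffedebaadcc'
  #22 SA[22]=4  'eeeceeeeceddffedebaadcc'
  #23 SA[23]=8  'eeeeceddffedebaadcc'
  #24 SA[24]=3  'eeeeceeeeceddffedebaadcc'
  #25 SA[25]=17  'fedebaadcc'
  #26 SA[26]=16  'ffedebaadcc'

SA = [22, 23, 21, 2, 26, 25, 12, 7, 24, 14, 19, 0, 15, 20, 1, 11, 6, 13, 18, 10, 5, 9, 4, 8, 3, 17, 16]
i: (SA[i-1],SA[i]) lcp shared
  1: (22,23) 1 'a'
  2: (23,21) 0 ''
  3: (21,2) 1 'b'
  4: (2,26) 0 ''
  5: (26,25) 1 'c'
  6: (25,12) 1 'c'
  7: (12,7) 2 'ce'
  8: (7,24) 0 ''
  9: (24,14) 1 'd'
  10: (14,19) 1 'd'
  11: (19,0) 3 'deb'
  12: (0,15) 1 'd'
  13: (15,20) 0 ''
  14: (20,1) 2 'eb'
  15: (1,11) 1 'e'
  16: (11,6) 3 'ece'
  17: (6,13) 1 'e'
  18: (13,18) 2 'ed'
  19: (18,10) 1 'e'
  20: (10,5) 4 'eece'
  21: (5,9) 2 'ee'
  22: (9,4) 5 'eeece'
  23: (4,8) 3 'eee'
  24: (8,3) 6 'eeeece'
  25: (3,17) 0 ''
  26: (17,16) 1 'f'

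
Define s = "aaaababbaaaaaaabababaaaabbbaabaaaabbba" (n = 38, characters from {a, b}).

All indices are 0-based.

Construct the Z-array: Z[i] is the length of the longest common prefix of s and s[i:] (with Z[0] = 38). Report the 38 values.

[38, 3, 2, 1, 0, 1, 0, 0, 4, 4, 4, 7, 3, 2, 1, 0, 1, 0, 1, 0, 5, 3, 2, 1, 0, 0, 0, 2, 1, 0, 5, 3, 2, 1, 0, 0, 0, 1]

Z[0]=38
i=1: fresh scan; Z[1]=3 grow→box=[1,4)
i=2: min(r-i=2, Z[1]=3)=2; Z[2]=2
i=3: min(r-i=1, Z[2]=2)=1; Z[3]=1
i=4: fresh scan; Z[4]=0
i=5: fresh scan; Z[5]=1 grow→box=[5,6)
i=6: fresh scan; Z[6]=0
i=7: fresh scan; Z[7]=0
i=8: fresh scan; Z[8]=4 grow→box=[8,12)
i=9: min(r-i=3, Z[1]=3)=3; Z[9]=4 grow→box=[9,13)
i=10: min(r-i=3, Z[1]=3)=3; Z[10]=4 grow→box=[10,14)
i=11: min(r-i=3, Z[1]=3)=3; Z[11]=7 grow→box=[11,18)
i=12: min(r-i=6, Z[1]=3)=3; Z[12]=3
i=13: min(r-i=5, Z[2]=2)=2; Z[13]=2
i=14: min(r-i=4, Z[3]=1)=1; Z[14]=1
i=15: min(r-i=3, Z[4]=0)=0; Z[15]=0
i=16: min(r-i=2, Z[5]=1)=1; Z[16]=1
i=17: min(r-i=1, Z[6]=0)=0; Z[17]=0
i=18: fresh scan; Z[18]=1 grow→box=[18,19)
i=19: fresh scan; Z[19]=0
i=20: fresh scan; Z[20]=5 grow→box=[20,25)
i=21: min(r-i=4, Z[1]=3)=3; Z[21]=3
i=22: min(r-i=3, Z[2]=2)=2; Z[22]=2
i=23: min(r-i=2, Z[3]=1)=1; Z[23]=1
i=24: min(r-i=1, Z[4]=0)=0; Z[24]=0
i=25: fresh scan; Z[25]=0
i=26: fresh scan; Z[26]=0
i=27: fresh scan; Z[27]=2 grow→box=[27,29)
i=28: min(r-i=1, Z[1]=3)=1; Z[28]=1
i=29: fresh scan; Z[29]=0
i=30: fresh scan; Z[30]=5 grow→box=[30,35)
i=31: min(r-i=4, Z[1]=3)=3; Z[31]=3
i=32: min(r-i=3, Z[2]=2)=2; Z[32]=2
i=33: min(r-i=2, Z[3]=1)=1; Z[33]=1
i=34: min(r-i=1, Z[4]=0)=0; Z[34]=0
i=35: fresh scan; Z[35]=0
i=36: fresh scan; Z[36]=0
i=37: fresh scan; Z[37]=1 grow→box=[37,38)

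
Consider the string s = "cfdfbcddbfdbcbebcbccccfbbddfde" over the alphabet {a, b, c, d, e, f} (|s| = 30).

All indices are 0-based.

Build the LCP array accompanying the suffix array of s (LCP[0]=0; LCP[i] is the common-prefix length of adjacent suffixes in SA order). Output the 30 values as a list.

[0, 1, 3, 2, 2, 1, 1, 1, 0, 2, 1, 3, 2, 1, 1, 2, 0, 2, 1, 2, 1, 1, 2, 0, 1, 0, 2, 1, 2, 2]

rank | idx | suffix
   0 |  23 | bbddfde
   1 |  15 | bcbccccfbbddfde
   2 |  11 | bcbebcbccccfbbddfde
   3 |  17 | bccccfbbddfde
   4 |   4 | bcddbfdbcbebcbccccfbbddfde
   5 |  24 | bddfde
   6 |  13 | bebcbccccfbbddfde
   7 |   8 | bfdbcbebcbccccfbbddfde
   8 |  16 | cbccccfbbddfde
   9 |  12 | cbebcbccccfbbddfde
  10 |  18 | ccccfbbddfde
  11 |  19 | cccfbbddfde
  12 |  20 | ccfbbddfde
  13 |   5 | cddbfdbcbebcbccccfbbddfde
  14 |  21 | cfbbddfde
  15 |   0 | cfdfbcddbfdbcbebcbccccfbbddfde
  16 |  10 | dbcbebcbccccfbbddfde
  17 |   7 | dbfdbcbebcbccccfbbddfde
  18 |   6 | ddbfdbcbebcbccccfbbddfde
  19 |  25 | ddfde
  20 |  28 | de
  21 |   2 | dfbcddbfdbcbebcbccccfbbddfde
  22 |  26 | dfde
  23 |  29 | e
  24 |  14 | ebcbccccfbbddfde
  25 |  22 | fbbddfde
  26 |   3 | fbcddbfdbcbebcbccccfbbddfde
  27 |   9 | fdbcbebcbccccfbbddfde
  28 |  27 | fde
  29 |   1 | fdfbcddbfdbcbebcbccccfbbddfde

SA = [23, 15, 11, 17, 4, 24, 13, 8, 16, 12, 18, 19, 20, 5, 21, 0, 10, 7, 6, 25, 28, 2, 26, 29, 14, 22, 3, 9, 27, 1]
[i] adj suffixes → lcp
  [1] 23/15 → 1 ('b')
  [2] 15/11 → 3 ('bcb')
  [3] 11/17 → 2 ('bc')
  [4] 17/4 → 2 ('bc')
  [5] 4/24 → 1 ('b')
  [6] 24/13 → 1 ('b')
  [7] 13/8 → 1 ('b')
  [8] 8/16 → 0 ('')
  [9] 16/12 → 2 ('cb')
  [10] 12/18 → 1 ('c')
  [11] 18/19 → 3 ('ccc')
  [12] 19/20 → 2 ('cc')
  [13] 20/5 → 1 ('c')
  [14] 5/21 → 1 ('c')
  [15] 21/0 → 2 ('cf')
  [16] 0/10 → 0 ('')
  [17] 10/7 → 2 ('db')
  [18] 7/6 → 1 ('d')
  [19] 6/25 → 2 ('dd')
  [20] 25/28 → 1 ('d')
  [21] 28/2 → 1 ('d')
  [22] 2/26 → 2 ('df')
  [23] 26/29 → 0 ('')
  [24] 29/14 → 1 ('e')
  [25] 14/22 → 0 ('')
  [26] 22/3 → 2 ('fb')
  [27] 3/9 → 1 ('f')
  [28] 9/27 → 2 ('fd')
  [29] 27/1 → 2 ('fd')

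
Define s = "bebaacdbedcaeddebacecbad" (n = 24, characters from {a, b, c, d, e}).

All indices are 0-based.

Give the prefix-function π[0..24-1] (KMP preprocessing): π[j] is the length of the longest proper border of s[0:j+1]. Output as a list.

π[0] = 0
j=1 s[j]='e': π[1]=0 (border '')
j=2 s[j]='b': π[2]=1 (border 'b')
j=3 s[j]='a': k: 1→0; π[3]=0 (border '')
j=4 s[j]='a': π[4]=0 (border '')
j=5 s[j]='c': π[5]=0 (border '')
j=6 s[j]='d': π[6]=0 (border '')
j=7 s[j]='b': π[7]=1 (border 'b')
j=8 s[j]='e': π[8]=2 (border 'be')
j=9 s[j]='d': k: 2→0; π[9]=0 (border '')
j=10 s[j]='c': π[10]=0 (border '')
j=11 s[j]='a': π[11]=0 (border '')
j=12 s[j]='e': π[12]=0 (border '')
j=13 s[j]='d': π[13]=0 (border '')
j=14 s[j]='d': π[14]=0 (border '')
j=15 s[j]='e': π[15]=0 (border '')
j=16 s[j]='b': π[16]=1 (border 'b')
j=17 s[j]='a': k: 1→0; π[17]=0 (border '')
j=18 s[j]='c': π[18]=0 (border '')
j=19 s[j]='e': π[19]=0 (border '')
j=20 s[j]='c': π[20]=0 (border '')
j=21 s[j]='b': π[21]=1 (border 'b')
j=22 s[j]='a': k: 1→0; π[22]=0 (border '')
j=23 s[j]='d': π[23]=0 (border '')

[0, 0, 1, 0, 0, 0, 0, 1, 2, 0, 0, 0, 0, 0, 0, 0, 1, 0, 0, 0, 0, 1, 0, 0]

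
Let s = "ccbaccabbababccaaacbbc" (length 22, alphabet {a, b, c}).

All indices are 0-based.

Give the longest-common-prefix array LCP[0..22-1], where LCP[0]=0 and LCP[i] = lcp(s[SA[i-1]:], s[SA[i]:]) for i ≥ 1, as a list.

sorted suffixes:
  #0 SA[0]=15  'aaacbbc'
  #1 SA[1]=16  'aacbbc'
  #2 SA[2]=9  'ababccaaacbbc'
  #3 SA[3]=6  'abbababccaaacbbc'
  #4 SA[4]=11  'abccaaacbbc'
  #5 SA[5]=17  'acbbc'
  #6 SA[6]=3  'accabbababccaaacbbc'
  #7 SA[7]=8  'bababccaaacbbc'
  #8 SA[8]=10  'babccaaacbbc'
  #9 SA[9]=2  'baccabbababccaaacbbc'
  #10 SA[10]=7  'bbababccaaacbbc'
  #11 SA[11]=19  'bbc'
  #12 SA[12]=20  'bc'
  #13 SA[13]=12  'bccaaacbbc'
  #14 SA[14]=21  'c'
  #15 SA[15]=14  'caaacbbc'
  #16 SA[16]=5  'cabbababccaaacbbc'
  #17 SA[17]=1  'cbaccabbababccaaacbbc'
  #18 SA[18]=18  'cbbc'
  #19 SA[19]=13  'ccaaacbbc'
  #20 SA[20]=4  'ccabbababccaaacbbc'
  #21 SA[21]=0  'ccbaccabbababccaaacbbc'

SA = [15, 16, 9, 6, 11, 17, 3, 8, 10, 2, 7, 19, 20, 12, 21, 14, 5, 1, 18, 13, 4, 0]
rank  pair      lcp
   1  s[15:],s[16:]  2  'aa'
   2  s[16:],s[9:]  1  'a'
   3  s[9:],s[6:]  2  'ab'
   4  s[6:],s[11:]  2  'ab'
   5  s[11:],s[17:]  1  'a'
   6  s[17:],s[3:]  2  'ac'
   7  s[3:],s[8:]  0  ''
   8  s[8:],s[10:]  3  'bab'
   9  s[10:],s[2:]  2  'ba'
  10  s[2:],s[7:]  1  'b'
  11  s[7:],s[19:]  2  'bb'
  12  s[19:],s[20:]  1  'b'
  13  s[20:],s[12:]  2  'bc'
  14  s[12:],s[21:]  0  ''
  15  s[21:],s[14:]  1  'c'
  16  s[14:],s[5:]  2  'ca'
  17  s[5:],s[1:]  1  'c'
  18  s[1:],s[18:]  2  'cb'
  19  s[18:],s[13:]  1  'c'
  20  s[13:],s[4:]  3  'cca'
  21  s[4:],s[0:]  2  'cc'

[0, 2, 1, 2, 2, 1, 2, 0, 3, 2, 1, 2, 1, 2, 0, 1, 2, 1, 2, 1, 3, 2]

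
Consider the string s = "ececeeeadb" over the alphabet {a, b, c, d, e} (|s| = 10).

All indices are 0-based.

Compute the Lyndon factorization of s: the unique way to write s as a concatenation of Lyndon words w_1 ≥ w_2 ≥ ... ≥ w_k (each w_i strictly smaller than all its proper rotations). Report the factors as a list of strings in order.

emit factor 1: 'e' (i=0, period=1)
emit factor 2: 'ceceee' (i=1, period=6)
emit factor 3: 'adb' (i=7, period=3)

["e", "ceceee", "adb"]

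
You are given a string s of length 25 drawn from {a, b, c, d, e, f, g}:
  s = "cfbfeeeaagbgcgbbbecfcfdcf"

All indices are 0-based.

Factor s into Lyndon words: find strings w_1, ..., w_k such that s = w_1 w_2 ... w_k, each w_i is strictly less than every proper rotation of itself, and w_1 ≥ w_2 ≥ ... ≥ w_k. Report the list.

["cf", "bfeee", "aagbgcgbbbecfcfdcf"]

emit factor 1: 'cf' (i=0, period=2)
emit factor 2: 'bfeee' (i=2, period=5)
emit factor 3: 'aagbgcgbbbecfcfdcf' (i=7, period=18)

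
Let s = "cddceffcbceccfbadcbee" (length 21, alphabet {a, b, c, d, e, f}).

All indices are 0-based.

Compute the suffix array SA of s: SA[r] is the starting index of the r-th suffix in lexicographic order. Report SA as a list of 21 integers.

[15, 14, 8, 18, 7, 17, 11, 0, 9, 3, 12, 16, 2, 1, 20, 10, 19, 4, 13, 6, 5]

rank | idx | suffix
   0 |  15 | adcbee
   1 |  14 | badcbee
   2 |   8 | bceccfbadcbee
   3 |  18 | bee
   4 |   7 | cbceccfbadcbee
   5 |  17 | cbee
   6 |  11 | ccfbadcbee
   7 |   0 | cddceffcbceccfbadcbee
   8 |   9 | ceccfbadcbee
   9 |   3 | ceffcbceccfbadcbee
  10 |  12 | cfbadcbee
  11 |  16 | dcbee
  12 |   2 | dceffcbceccfbadcbee
  13 |   1 | ddceffcbceccfbadcbee
  14 |  20 | e
  15 |  10 | eccfbadcbee
  16 |  19 | ee
  17 |   4 | effcbceccfbadcbee
  18 |  13 | fbadcbee
  19 |   6 | fcbceccfbadcbee
  20 |   5 | ffcbceccfbadcbee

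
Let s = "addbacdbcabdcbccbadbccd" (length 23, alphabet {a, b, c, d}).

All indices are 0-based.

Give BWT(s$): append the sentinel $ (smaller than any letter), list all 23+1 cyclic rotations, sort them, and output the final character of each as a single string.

dcbb$dcdcdabcdbbcacdcaba

rank  rotation                  last
    0  $addbacdbcabdcbccbadbccd  d
    1  abdcbccbadbccd$addbacdbc  c
    2  acdbcabdcbccbadbccd$addb  b
    3  adbccd$addbacdbcabdcbccb  b
    4  addbacdbcabdcbccbadbccd$  $
    5  bacdbcabdcbccbadbccd$add  d
    6  badbccd$addbacdbcabdcbcc  c
    7  bcabdcbccbadbccd$addbacd  d
    8  bccbadbccd$addbacdbcabdc  c
    9  bccd$addbacdbcabdcbccbad  d
   10  bdcbccbadbccd$addbacdbca  a
   11  cabdcbccbadbccd$addbacdb  b
   12  cbadbccd$addbacdbcabdcbc  c
   13  cbccbadbccd$addbacdbcabd  d
   14  ccbadbccd$addbacdbcabdcb  b
   15  ccd$addbacdbcabdcbccbadb  b
   16  cd$addbacdbcabdcbccbadbc  c
   17  cdbcabdcbccbadbccd$addba  a
   18  d$addbacdbcabdcbccbadbcc  c
   19  dbacdbcabdcbccbadbccd$ad  d
   20  dbcabdcbccbadbccd$addbac  c
   21  dbccd$addbacdbcabdcbccba  a
   22  dcbccbadbccd$addbacdbcab  b
   23  ddbacdbcabdcbccbadbccd$a  a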